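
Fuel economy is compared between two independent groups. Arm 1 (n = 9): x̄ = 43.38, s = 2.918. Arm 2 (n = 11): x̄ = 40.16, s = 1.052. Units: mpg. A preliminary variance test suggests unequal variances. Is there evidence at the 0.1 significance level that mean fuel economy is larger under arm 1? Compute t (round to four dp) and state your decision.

t = 3.1474; reject H0

Let group 1 = arm 1, group 2 = arm 2. H0: μ_1 = μ_2; H1: μ_1 > μ_2 (Welch's two-sample t-test, right-tailed).
t = (x̄_1 − x̄_2)/√(s_1²/n_1 + s_2²/n_2) = (43.38 − 40.16)/√(2.918²/9 + 1.052²/11) = 3.1474
Welch–Satterthwaite df ≈ 9.70
p-value = P(T ≥ 3.1474) ≈ 0.005
Since p ≈ 0.005 < α = 0.1, reject H0; the evidence is statistically significant.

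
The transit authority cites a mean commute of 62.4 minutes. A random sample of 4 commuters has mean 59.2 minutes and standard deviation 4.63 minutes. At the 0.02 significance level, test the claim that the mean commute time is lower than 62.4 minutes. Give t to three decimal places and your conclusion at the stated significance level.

t = -1.382; fail to reject H0

H0: μ = 62.4; H1: μ < 62.4 (one-sample t-test, left-tailed).
t = (x̄ − μ₀)/(s/√n) = (59.2 − 62.4)/(4.63/√4) = -1.382
df = n − 1 = 3
p-value = P(T ≤ -1.382) ≈ 0.130
Since p ≈ 0.130 > α = 0.02, fail to reject H0; the evidence is not statistically significant.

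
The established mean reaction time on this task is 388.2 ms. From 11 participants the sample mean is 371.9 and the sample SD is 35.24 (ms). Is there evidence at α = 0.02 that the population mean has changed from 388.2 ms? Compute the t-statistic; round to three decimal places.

H0: μ = 388.2; H1: μ ≠ 388.2 (one-sample t-test, two-sided).
t = (x̄ − μ₀)/(s/√n) = (371.9 − 388.2)/(35.24/√11) = -1.534
df = n − 1 = 10
Two-sided p-value ≈ 0.156
Since p ≈ 0.156 > α = 0.02, fail to reject H0; the data do not provide sufficient evidence against H0.

-1.534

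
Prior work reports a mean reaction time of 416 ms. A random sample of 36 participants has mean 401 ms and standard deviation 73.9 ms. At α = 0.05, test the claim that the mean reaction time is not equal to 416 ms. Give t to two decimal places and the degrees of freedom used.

t = -1.22, df = 35

H0: μ = 416; H1: μ ≠ 416 (one-sample t-test, two-sided).
t = (x̄ − μ₀)/(s/√n) = (401 − 416)/(73.9/√36) = -1.22
df = n − 1 = 35
Two-sided p-value ≈ 0.2314
Since p ≈ 0.2314 > α = 0.05, fail to reject H0; the data do not provide sufficient evidence against H0.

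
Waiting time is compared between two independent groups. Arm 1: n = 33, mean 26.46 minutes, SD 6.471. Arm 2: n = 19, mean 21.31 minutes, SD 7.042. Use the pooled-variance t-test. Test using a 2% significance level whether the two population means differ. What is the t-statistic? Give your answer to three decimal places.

2.676

Let group 1 = arm 1, group 2 = arm 2. H0: μ_1 = μ_2; H1: μ_1 ≠ μ_2 (two-sample pooled-variance t-test, two-sided).
s_p² = [(33−1)·6.471² + (19−1)·7.042²]/(33+19−2) = 44.6516
t = (26.46 − 21.31)/√[44.6516·(1/33 + 1/19)] = 2.676
df = n₁ + n₂ − 2 = 50
Two-sided p-value ≈ 0.0100
Since p ≈ 0.0100 < α = 0.02, reject H0; the data support H1.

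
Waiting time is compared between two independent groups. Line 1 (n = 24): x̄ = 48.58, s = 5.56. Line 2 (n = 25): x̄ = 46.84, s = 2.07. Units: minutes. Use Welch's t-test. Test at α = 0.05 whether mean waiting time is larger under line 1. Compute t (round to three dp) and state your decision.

t = 1.440; fail to reject H0

Let group 1 = line 1, group 2 = line 2. H0: μ_1 = μ_2; H1: μ_1 > μ_2 (Welch's two-sample t-test, right-tailed).
t = (x̄_1 − x̄_2)/√(s_1²/n_1 + s_2²/n_2) = (48.58 − 46.84)/√(5.56²/24 + 2.07²/25) = 1.440
Welch–Satterthwaite df ≈ 29.04
p-value = P(T ≥ 1.440) ≈ 0.0802
Since p ≈ 0.0802 > α = 0.05, fail to reject H0; the evidence is not statistically significant.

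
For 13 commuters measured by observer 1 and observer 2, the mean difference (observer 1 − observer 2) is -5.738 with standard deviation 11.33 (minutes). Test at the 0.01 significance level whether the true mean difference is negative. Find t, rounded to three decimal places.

-1.826

H0: μ_d = 0; H1: μ_d < 0 (paired t-test on the differences, left-tailed).
t = d̄/(s_d/√n) = -5.738/(11.33/√13) = -1.826
df = n − 1 = 12
p-value = P(T ≤ -1.826) ≈ 0.046
Since p ≈ 0.046 > α = 0.01, fail to reject H0; the data do not provide sufficient evidence against H0.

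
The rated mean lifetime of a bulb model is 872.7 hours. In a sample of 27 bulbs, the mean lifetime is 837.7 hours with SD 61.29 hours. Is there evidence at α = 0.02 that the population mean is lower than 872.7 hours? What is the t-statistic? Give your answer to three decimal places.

H0: μ = 872.7; H1: μ < 872.7 (one-sample t-test, left-tailed).
t = (x̄ − μ₀)/(s/√n) = (837.7 − 872.7)/(61.29/√27) = -2.967
df = n − 1 = 26
p-value = P(T ≤ -2.967) ≈ 0.0032
Since p ≈ 0.0032 < α = 0.02, reject H0; the data support H1.

-2.967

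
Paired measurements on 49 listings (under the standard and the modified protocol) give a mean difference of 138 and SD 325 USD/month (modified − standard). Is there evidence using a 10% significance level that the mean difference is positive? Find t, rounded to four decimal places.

2.9723

H0: μ_d = 0; H1: μ_d > 0 (paired t-test on the differences, right-tailed).
t = d̄/(s_d/√n) = 138/(325/√49) = 2.9723
df = n − 1 = 48
p-value = P(T ≥ 2.9723) ≈ 0.002
Since p ≈ 0.002 < α = 0.1, reject H0; the evidence is statistically significant.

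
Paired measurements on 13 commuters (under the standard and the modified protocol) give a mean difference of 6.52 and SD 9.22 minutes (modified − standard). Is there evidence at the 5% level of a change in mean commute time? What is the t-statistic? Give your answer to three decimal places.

2.550

H0: μ_d = 0; H1: μ_d ≠ 0 (paired t-test on the differences, two-sided).
t = d̄/(s_d/√n) = 6.52/(9.22/√13) = 2.550
df = n − 1 = 12
Two-sided p-value ≈ 0.025
Since p ≈ 0.025 < α = 0.05, reject H0; the evidence is statistically significant.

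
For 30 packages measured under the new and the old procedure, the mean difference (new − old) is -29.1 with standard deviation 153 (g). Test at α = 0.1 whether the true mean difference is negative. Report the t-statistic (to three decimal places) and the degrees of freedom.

t = -1.042, df = 29

H0: μ_d = 0; H1: μ_d < 0 (paired t-test on the differences, left-tailed).
t = d̄/(s_d/√n) = -29.1/(153/√30) = -1.042
df = n − 1 = 29
p-value = P(T ≤ -1.042) ≈ 0.1531
Since p ≈ 0.1531 > α = 0.1, fail to reject H0; the data do not provide sufficient evidence against H0.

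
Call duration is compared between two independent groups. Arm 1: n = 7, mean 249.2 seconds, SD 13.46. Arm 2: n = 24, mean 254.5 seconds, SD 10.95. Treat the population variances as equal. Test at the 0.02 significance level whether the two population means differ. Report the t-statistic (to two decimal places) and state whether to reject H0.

t = -1.07; fail to reject H0

Let group 1 = arm 1, group 2 = arm 2. H0: μ_1 = μ_2; H1: μ_1 ≠ μ_2 (two-sample pooled-variance t-test, two-sided).
s_p² = [(7−1)·13.46² + (24−1)·10.95²]/(7+24−2) = 132.579
t = (249.2 − 254.5)/√[132.579·(1/7 + 1/24)] = -1.07
df = n₁ + n₂ − 2 = 29
Two-sided p-value ≈ 0.293
Since p ≈ 0.293 > α = 0.02, fail to reject H0; the data do not provide sufficient evidence against H0.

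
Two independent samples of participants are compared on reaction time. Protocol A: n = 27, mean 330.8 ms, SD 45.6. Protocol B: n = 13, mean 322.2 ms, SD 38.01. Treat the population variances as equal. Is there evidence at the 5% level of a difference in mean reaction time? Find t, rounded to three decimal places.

Let group 1 = protocol A, group 2 = protocol B. H0: μ_1 = μ_2; H1: μ_1 ≠ μ_2 (two-sample pooled-variance t-test, two-sided).
s_p² = [(27−1)·45.6² + (13−1)·38.01²]/(27+13−2) = 1878.96
t = (330.8 − 322.2)/√[1878.96·(1/27 + 1/13)] = 0.588
df = n₁ + n₂ − 2 = 38
Two-sided p-value ≈ 0.560
Since p ≈ 0.560 > α = 0.05, fail to reject H0; the data do not provide sufficient evidence against H0.

0.588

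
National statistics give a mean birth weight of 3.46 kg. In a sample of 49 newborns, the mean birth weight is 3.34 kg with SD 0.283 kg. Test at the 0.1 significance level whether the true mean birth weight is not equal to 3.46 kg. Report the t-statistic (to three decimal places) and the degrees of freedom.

t = -2.968, df = 48

H0: μ = 3.46; H1: μ ≠ 3.46 (one-sample t-test, two-sided).
t = (x̄ − μ₀)/(s/√n) = (3.34 − 3.46)/(0.283/√49) = -2.968
df = n − 1 = 48
Two-sided p-value ≈ 0.0047
Since p ≈ 0.0047 < α = 0.1, reject H0; the evidence is statistically significant.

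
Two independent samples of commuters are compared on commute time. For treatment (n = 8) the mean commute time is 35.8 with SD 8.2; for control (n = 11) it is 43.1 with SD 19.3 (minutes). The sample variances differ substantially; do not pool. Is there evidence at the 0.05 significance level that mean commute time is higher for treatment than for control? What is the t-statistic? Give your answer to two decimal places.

Let group 1 = treatment, group 2 = control. H0: μ_1 = μ_2; H1: μ_1 > μ_2 (Welch's two-sample t-test, right-tailed).
t = (x̄_1 − x̄_2)/√(s_1²/n_1 + s_2²/n_2) = (35.8 − 43.1)/√(8.2²/8 + 19.3²/11) = -1.12
Welch–Satterthwaite df ≈ 14.32
p-value = P(T ≥ -1.12) ≈ 0.8600
Since p ≈ 0.8600 > α = 0.05, fail to reject H0; the data do not provide sufficient evidence against H0.

-1.12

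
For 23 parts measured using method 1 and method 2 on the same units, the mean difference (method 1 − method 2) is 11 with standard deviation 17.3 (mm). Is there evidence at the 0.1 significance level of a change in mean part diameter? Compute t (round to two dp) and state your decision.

t = 3.05; reject H0

H0: μ_d = 0; H1: μ_d ≠ 0 (paired t-test on the differences, two-sided).
t = d̄/(s_d/√n) = 11/(17.3/√23) = 3.05
df = n − 1 = 22
Two-sided p-value ≈ 0.006
Since p ≈ 0.006 < α = 0.1, reject H0; the evidence is statistically significant.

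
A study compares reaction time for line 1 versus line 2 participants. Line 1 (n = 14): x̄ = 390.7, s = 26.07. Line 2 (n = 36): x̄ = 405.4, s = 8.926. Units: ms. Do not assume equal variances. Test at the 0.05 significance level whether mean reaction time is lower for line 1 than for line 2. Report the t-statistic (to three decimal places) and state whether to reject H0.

t = -2.063; reject H0

Let group 1 = line 1, group 2 = line 2. H0: μ_1 = μ_2; H1: μ_1 < μ_2 (Welch's two-sample t-test, left-tailed).
t = (x̄_1 − x̄_2)/√(s_1²/n_1 + s_2²/n_2) = (390.7 − 405.4)/√(26.07²/14 + 8.926²/36) = -2.063
Welch–Satterthwaite df ≈ 14.20
p-value = P(T ≤ -2.063) ≈ 0.029
Since p ≈ 0.029 < α = 0.05, reject H0; the evidence is statistically significant.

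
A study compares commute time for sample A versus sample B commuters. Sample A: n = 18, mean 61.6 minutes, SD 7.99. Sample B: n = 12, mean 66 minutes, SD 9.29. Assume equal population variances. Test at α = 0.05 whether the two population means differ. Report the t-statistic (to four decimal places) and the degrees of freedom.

Let group 1 = sample A, group 2 = sample B. H0: μ_1 = μ_2; H1: μ_1 ≠ μ_2 (two-sample pooled-variance t-test, two-sided).
s_p² = [(18−1)·7.99² + (12−1)·9.29²]/(18+12−2) = 72.6652
t = (61.6 − 66)/√[72.6652·(1/18 + 1/12)] = -1.3850
df = n₁ + n₂ − 2 = 28
Two-sided p-value ≈ 0.1770
Since p ≈ 0.1770 > α = 0.05, fail to reject H0; the evidence is not statistically significant.

t = -1.3850, df = 28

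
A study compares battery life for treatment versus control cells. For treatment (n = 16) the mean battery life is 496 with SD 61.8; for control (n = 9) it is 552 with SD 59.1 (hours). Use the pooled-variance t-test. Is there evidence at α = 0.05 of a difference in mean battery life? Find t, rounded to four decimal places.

-2.2078

Let group 1 = treatment, group 2 = control. H0: μ_1 = μ_2; H1: μ_1 ≠ μ_2 (two-sample pooled-variance t-test, two-sided).
s_p² = [(16−1)·61.8² + (9−1)·59.1²]/(16+9−2) = 3705.7
t = (496 − 552)/√[3705.7·(1/16 + 1/9)] = -2.2078
df = n₁ + n₂ − 2 = 23
Two-sided p-value ≈ 0.038
Since p ≈ 0.038 < α = 0.05, reject H0; the evidence is statistically significant.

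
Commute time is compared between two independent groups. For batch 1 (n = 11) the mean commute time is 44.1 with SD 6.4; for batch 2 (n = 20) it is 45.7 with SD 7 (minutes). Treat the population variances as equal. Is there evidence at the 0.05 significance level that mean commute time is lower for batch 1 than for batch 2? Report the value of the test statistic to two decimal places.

Let group 1 = batch 1, group 2 = batch 2. H0: μ_1 = μ_2; H1: μ_1 < μ_2 (two-sample pooled-variance t-test, left-tailed).
s_p² = [(11−1)·6.4² + (20−1)·7²]/(11+20−2) = 46.2276
t = (44.1 − 45.7)/√[46.2276·(1/11 + 1/20)] = -0.63
df = n₁ + n₂ − 2 = 29
p-value = P(T ≤ -0.63) ≈ 0.268
Since p ≈ 0.268 > α = 0.05, fail to reject H0; the evidence is not statistically significant.

-0.63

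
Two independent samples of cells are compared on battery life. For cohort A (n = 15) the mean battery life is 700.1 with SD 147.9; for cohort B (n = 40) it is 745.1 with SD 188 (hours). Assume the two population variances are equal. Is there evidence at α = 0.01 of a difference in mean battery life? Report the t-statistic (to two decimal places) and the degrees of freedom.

t = -0.83, df = 53

Let group 1 = cohort A, group 2 = cohort B. H0: μ_1 = μ_2; H1: μ_1 ≠ μ_2 (two-sample pooled-variance t-test, two-sided).
s_p² = [(15−1)·147.9² + (40−1)·188²]/(15+40−2) = 31786
t = (700.1 − 745.1)/√[31786·(1/15 + 1/40)] = -0.83
df = n₁ + n₂ − 2 = 53
Two-sided p-value ≈ 0.408
Since p ≈ 0.408 > α = 0.01, fail to reject H0; the evidence is not statistically significant.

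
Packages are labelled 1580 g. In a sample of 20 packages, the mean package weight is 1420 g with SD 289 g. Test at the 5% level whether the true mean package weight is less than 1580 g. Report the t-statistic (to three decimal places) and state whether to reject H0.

t = -2.476; reject H0

H0: μ = 1580; H1: μ < 1580 (one-sample t-test, left-tailed).
t = (x̄ − μ₀)/(s/√n) = (1420 − 1580)/(289/√20) = -2.476
df = n − 1 = 19
p-value = P(T ≤ -2.476) ≈ 0.0114
Since p ≈ 0.0114 < α = 0.05, reject H0; the evidence is statistically significant.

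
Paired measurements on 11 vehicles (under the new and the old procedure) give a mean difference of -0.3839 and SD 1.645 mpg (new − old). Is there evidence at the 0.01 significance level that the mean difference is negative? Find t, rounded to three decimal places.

H0: μ_d = 0; H1: μ_d < 0 (paired t-test on the differences, left-tailed).
t = d̄/(s_d/√n) = -0.3839/(1.645/√11) = -0.774
df = n − 1 = 10
p-value = P(T ≤ -0.774) ≈ 0.2284
Since p ≈ 0.2284 > α = 0.01, fail to reject H0; the evidence is not statistically significant.

-0.774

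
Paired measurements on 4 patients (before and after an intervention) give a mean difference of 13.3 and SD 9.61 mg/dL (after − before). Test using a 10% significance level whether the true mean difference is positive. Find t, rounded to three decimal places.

H0: μ_d = 0; H1: μ_d > 0 (paired t-test on the differences, right-tailed).
t = d̄/(s_d/√n) = 13.3/(9.61/√4) = 2.768
df = n − 1 = 3
p-value = P(T ≥ 2.768) ≈ 0.035
Since p ≈ 0.035 < α = 0.1, reject H0; the data support H1.

2.768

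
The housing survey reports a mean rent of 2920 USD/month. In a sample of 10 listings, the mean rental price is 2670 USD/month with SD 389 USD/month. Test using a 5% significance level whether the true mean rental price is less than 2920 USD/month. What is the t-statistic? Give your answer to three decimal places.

H0: μ = 2920; H1: μ < 2920 (one-sample t-test, left-tailed).
t = (x̄ − μ₀)/(s/√n) = (2670 − 2920)/(389/√10) = -2.032
df = n − 1 = 9
p-value = P(T ≤ -2.032) ≈ 0.036
Since p ≈ 0.036 < α = 0.05, reject H0; the evidence is statistically significant.

-2.032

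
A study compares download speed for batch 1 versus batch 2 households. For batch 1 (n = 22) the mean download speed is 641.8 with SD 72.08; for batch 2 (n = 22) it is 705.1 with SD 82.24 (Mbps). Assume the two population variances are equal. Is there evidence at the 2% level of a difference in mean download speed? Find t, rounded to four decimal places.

Let group 1 = batch 1, group 2 = batch 2. H0: μ_1 = μ_2; H1: μ_1 ≠ μ_2 (two-sample pooled-variance t-test, two-sided).
s_p² = [(22−1)·72.08² + (22−1)·82.24²]/(22+22−2) = 5979.47
t = (641.8 − 705.1)/√[5979.47·(1/22 + 1/22)] = -2.7150
df = n₁ + n₂ − 2 = 42
Two-sided p-value ≈ 0.010
Since p ≈ 0.010 < α = 0.02, reject H0; the data support H1.

-2.7150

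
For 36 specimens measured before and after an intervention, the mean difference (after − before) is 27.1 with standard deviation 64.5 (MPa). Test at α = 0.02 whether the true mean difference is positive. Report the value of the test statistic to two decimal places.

2.52

H0: μ_d = 0; H1: μ_d > 0 (paired t-test on the differences, right-tailed).
t = d̄/(s_d/√n) = 27.1/(64.5/√36) = 2.52
df = n − 1 = 35
p-value = P(T ≥ 2.52) ≈ 0.0082
Since p ≈ 0.0082 < α = 0.02, reject H0; the evidence is statistically significant.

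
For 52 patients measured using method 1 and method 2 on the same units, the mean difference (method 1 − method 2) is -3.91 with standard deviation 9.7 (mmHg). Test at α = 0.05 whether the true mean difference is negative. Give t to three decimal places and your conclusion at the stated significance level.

H0: μ_d = 0; H1: μ_d < 0 (paired t-test on the differences, left-tailed).
t = d̄/(s_d/√n) = -3.91/(9.7/√52) = -2.907
df = n − 1 = 51
p-value = P(T ≤ -2.907) ≈ 0.0027
Since p ≈ 0.0027 < α = 0.05, reject H0; the data support H1.

t = -2.907; reject H0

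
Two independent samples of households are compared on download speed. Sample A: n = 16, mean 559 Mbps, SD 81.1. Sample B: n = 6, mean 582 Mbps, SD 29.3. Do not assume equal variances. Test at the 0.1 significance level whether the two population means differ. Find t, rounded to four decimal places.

-0.9770

Let group 1 = sample A, group 2 = sample B. H0: μ_1 = μ_2; H1: μ_1 ≠ μ_2 (Welch's two-sample t-test, two-sided).
t = (x̄_1 − x̄_2)/√(s_1²/n_1 + s_2²/n_2) = (559 − 582)/√(81.1²/16 + 29.3²/6) = -0.9770
Welch–Satterthwaite df ≈ 19.99
Two-sided p-value ≈ 0.3402
Since p ≈ 0.3402 > α = 0.1, fail to reject H0; the evidence is not statistically significant.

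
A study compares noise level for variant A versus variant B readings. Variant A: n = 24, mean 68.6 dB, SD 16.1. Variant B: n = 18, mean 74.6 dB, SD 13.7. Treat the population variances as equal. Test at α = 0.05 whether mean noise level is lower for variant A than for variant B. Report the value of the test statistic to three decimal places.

Let group 1 = variant A, group 2 = variant B. H0: μ_1 = μ_2; H1: μ_1 < μ_2 (two-sample pooled-variance t-test, left-tailed).
s_p² = [(24−1)·16.1² + (18−1)·13.7²]/(24+18−2) = 228.814
t = (68.6 − 74.6)/√[228.814·(1/24 + 1/18)] = -1.272
df = n₁ + n₂ − 2 = 40
p-value = P(T ≤ -1.272) ≈ 0.1053
Since p ≈ 0.1053 > α = 0.05, fail to reject H0; the evidence is not statistically significant.

-1.272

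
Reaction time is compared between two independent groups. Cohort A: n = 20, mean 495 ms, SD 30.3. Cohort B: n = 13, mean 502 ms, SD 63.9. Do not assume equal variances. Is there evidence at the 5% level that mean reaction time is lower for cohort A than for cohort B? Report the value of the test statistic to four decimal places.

Let group 1 = cohort A, group 2 = cohort B. H0: μ_1 = μ_2; H1: μ_1 < μ_2 (Welch's two-sample t-test, left-tailed).
t = (x̄_1 − x̄_2)/√(s_1²/n_1 + s_2²/n_2) = (495 − 502)/√(30.3²/20 + 63.9²/13) = -0.3689
Welch–Satterthwaite df ≈ 15.55
p-value = P(T ≤ -0.3689) ≈ 0.3586
Since p ≈ 0.3586 > α = 0.05, fail to reject H0; the evidence is not statistically significant.

-0.3689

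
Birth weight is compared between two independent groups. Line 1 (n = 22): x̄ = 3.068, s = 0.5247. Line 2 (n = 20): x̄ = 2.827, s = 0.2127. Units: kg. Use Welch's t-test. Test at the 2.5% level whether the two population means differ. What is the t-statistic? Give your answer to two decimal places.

Let group 1 = line 1, group 2 = line 2. H0: μ_1 = μ_2; H1: μ_1 ≠ μ_2 (Welch's two-sample t-test, two-sided).
t = (x̄_1 − x̄_2)/√(s_1²/n_1 + s_2²/n_2) = (3.068 − 2.827)/√(0.5247²/22 + 0.2127²/20) = 1.98
Welch–Satterthwaite df ≈ 28.26
Two-sided p-value ≈ 0.057
Since p ≈ 0.057 > α = 0.025, fail to reject H0; the evidence is not statistically significant.

1.98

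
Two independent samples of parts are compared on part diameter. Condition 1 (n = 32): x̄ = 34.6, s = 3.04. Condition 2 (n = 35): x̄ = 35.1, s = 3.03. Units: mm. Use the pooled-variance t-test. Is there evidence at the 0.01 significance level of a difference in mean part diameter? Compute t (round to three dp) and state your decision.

t = -0.674; fail to reject H0

Let group 1 = condition 1, group 2 = condition 2. H0: μ_1 = μ_2; H1: μ_1 ≠ μ_2 (two-sample pooled-variance t-test, two-sided).
s_p² = [(32−1)·3.04² + (35−1)·3.03²]/(32+35−2) = 9.20985
t = (34.6 − 35.1)/√[9.20985·(1/32 + 1/35)] = -0.674
df = n₁ + n₂ − 2 = 65
Two-sided p-value ≈ 0.503
Since p ≈ 0.503 > α = 0.01, fail to reject H0; the data do not provide sufficient evidence against H0.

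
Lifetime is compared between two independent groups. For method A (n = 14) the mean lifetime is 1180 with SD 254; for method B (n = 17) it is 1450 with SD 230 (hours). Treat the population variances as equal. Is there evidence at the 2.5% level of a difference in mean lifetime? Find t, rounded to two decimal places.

Let group 1 = method A, group 2 = method B. H0: μ_1 = μ_2; H1: μ_1 ≠ μ_2 (two-sample pooled-variance t-test, two-sided).
s_p² = [(14−1)·254² + (17−1)·230²]/(14+17−2) = 58107.2
t = (1180 − 1450)/√[58107.2·(1/14 + 1/17)] = -3.10
df = n₁ + n₂ − 2 = 29
Two-sided p-value ≈ 0.004
Since p ≈ 0.004 < α = 0.025, reject H0; the evidence is statistically significant.

-3.10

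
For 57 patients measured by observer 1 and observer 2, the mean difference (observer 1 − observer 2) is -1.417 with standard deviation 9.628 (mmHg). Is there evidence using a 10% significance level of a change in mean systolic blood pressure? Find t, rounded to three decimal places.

-1.111

H0: μ_d = 0; H1: μ_d ≠ 0 (paired t-test on the differences, two-sided).
t = d̄/(s_d/√n) = -1.417/(9.628/√57) = -1.111
df = n − 1 = 56
Two-sided p-value ≈ 0.271
Since p ≈ 0.271 > α = 0.1, fail to reject H0; the data do not provide sufficient evidence against H0.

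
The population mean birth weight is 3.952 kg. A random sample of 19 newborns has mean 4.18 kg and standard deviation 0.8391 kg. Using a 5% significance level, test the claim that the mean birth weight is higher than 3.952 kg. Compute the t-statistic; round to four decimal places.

H0: μ = 3.952; H1: μ > 3.952 (one-sample t-test, right-tailed).
t = (x̄ − μ₀)/(s/√n) = (4.18 − 3.952)/(0.8391/√19) = 1.1844
df = n − 1 = 18
p-value = P(T ≥ 1.1844) ≈ 0.1258
Since p ≈ 0.1258 > α = 0.05, fail to reject H0; the data do not provide sufficient evidence against H0.

1.1844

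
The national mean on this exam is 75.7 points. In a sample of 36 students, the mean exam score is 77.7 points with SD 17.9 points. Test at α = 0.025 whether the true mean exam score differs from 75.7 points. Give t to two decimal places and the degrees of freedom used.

H0: μ = 75.7; H1: μ ≠ 75.7 (one-sample t-test, two-sided).
t = (x̄ − μ₀)/(s/√n) = (77.7 − 75.7)/(17.9/√36) = 0.67
df = n − 1 = 35
Two-sided p-value ≈ 0.507
Since p ≈ 0.507 > α = 0.025, fail to reject H0; the data do not provide sufficient evidence against H0.

t = 0.67, df = 35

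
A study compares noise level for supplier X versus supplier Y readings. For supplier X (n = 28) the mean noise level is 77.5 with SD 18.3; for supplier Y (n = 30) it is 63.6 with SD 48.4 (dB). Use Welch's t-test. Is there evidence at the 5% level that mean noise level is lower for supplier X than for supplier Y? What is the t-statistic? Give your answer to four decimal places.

Let group 1 = supplier X, group 2 = supplier Y. H0: μ_1 = μ_2; H1: μ_1 < μ_2 (Welch's two-sample t-test, left-tailed).
t = (x̄_1 − x̄_2)/√(s_1²/n_1 + s_2²/n_2) = (77.5 − 63.6)/√(18.3²/28 + 48.4²/30) = 1.4648
Welch–Satterthwaite df ≈ 37.62
p-value = P(T ≤ 1.4648) ≈ 0.924
Since p ≈ 0.924 > α = 0.05, fail to reject H0; the data do not provide sufficient evidence against H0.

1.4648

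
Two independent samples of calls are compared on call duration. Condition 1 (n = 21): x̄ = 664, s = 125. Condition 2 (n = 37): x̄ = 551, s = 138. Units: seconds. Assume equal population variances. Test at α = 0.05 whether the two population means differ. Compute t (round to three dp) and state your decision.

Let group 1 = condition 1, group 2 = condition 2. H0: μ_1 = μ_2; H1: μ_1 ≠ μ_2 (two-sample pooled-variance t-test, two-sided).
s_p² = [(21−1)·125² + (37−1)·138²]/(21+37−2) = 17822.9
t = (664 − 551)/√[17822.9·(1/21 + 1/37)] = 3.098
df = n₁ + n₂ − 2 = 56
Two-sided p-value ≈ 0.0030
Since p ≈ 0.0030 < α = 0.05, reject H0; the evidence is statistically significant.

t = 3.098; reject H0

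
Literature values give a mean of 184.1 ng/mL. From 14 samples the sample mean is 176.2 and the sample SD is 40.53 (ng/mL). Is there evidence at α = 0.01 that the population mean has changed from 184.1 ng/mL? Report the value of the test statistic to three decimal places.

H0: μ = 184.1; H1: μ ≠ 184.1 (one-sample t-test, two-sided).
t = (x̄ − μ₀)/(s/√n) = (176.2 − 184.1)/(40.53/√14) = -0.729
df = n − 1 = 13
Two-sided p-value ≈ 0.479
Since p ≈ 0.479 > α = 0.01, fail to reject H0; the evidence is not statistically significant.

-0.729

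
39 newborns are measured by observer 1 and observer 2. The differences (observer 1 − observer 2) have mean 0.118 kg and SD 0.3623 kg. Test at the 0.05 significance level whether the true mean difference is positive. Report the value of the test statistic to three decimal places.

2.034

H0: μ_d = 0; H1: μ_d > 0 (paired t-test on the differences, right-tailed).
t = d̄/(s_d/√n) = 0.118/(0.3623/√39) = 2.034
df = n − 1 = 38
p-value = P(T ≥ 2.034) ≈ 0.0245
Since p ≈ 0.0245 < α = 0.05, reject H0; the evidence is statistically significant.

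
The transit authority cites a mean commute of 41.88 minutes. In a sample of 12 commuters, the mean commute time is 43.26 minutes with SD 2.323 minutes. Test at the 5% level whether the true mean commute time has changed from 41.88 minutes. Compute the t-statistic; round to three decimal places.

H0: μ = 41.88; H1: μ ≠ 41.88 (one-sample t-test, two-sided).
t = (x̄ − μ₀)/(s/√n) = (43.26 − 41.88)/(2.323/√12) = 2.058
df = n − 1 = 11
Two-sided p-value ≈ 0.064
Since p ≈ 0.064 > α = 0.05, fail to reject H0; the data do not provide sufficient evidence against H0.

2.058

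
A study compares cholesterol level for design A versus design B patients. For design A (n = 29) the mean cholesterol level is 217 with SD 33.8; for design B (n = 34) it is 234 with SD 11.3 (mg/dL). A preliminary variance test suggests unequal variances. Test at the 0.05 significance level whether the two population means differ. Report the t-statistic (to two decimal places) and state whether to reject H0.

Let group 1 = design A, group 2 = design B. H0: μ_1 = μ_2; H1: μ_1 ≠ μ_2 (Welch's two-sample t-test, two-sided).
t = (x̄_1 − x̄_2)/√(s_1²/n_1 + s_2²/n_2) = (217 − 234)/√(33.8²/29 + 11.3²/34) = -2.59
Welch–Satterthwaite df ≈ 33.34
Two-sided p-value ≈ 0.014
Since p ≈ 0.014 < α = 0.05, reject H0; the data support H1.

t = -2.59; reject H0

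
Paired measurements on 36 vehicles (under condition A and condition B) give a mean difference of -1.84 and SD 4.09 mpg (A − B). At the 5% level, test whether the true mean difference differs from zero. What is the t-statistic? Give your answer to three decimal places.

-2.699

H0: μ_d = 0; H1: μ_d ≠ 0 (paired t-test on the differences, two-sided).
t = d̄/(s_d/√n) = -1.84/(4.09/√36) = -2.699
df = n − 1 = 35
Two-sided p-value ≈ 0.0106
Since p ≈ 0.0106 < α = 0.05, reject H0; the data support H1.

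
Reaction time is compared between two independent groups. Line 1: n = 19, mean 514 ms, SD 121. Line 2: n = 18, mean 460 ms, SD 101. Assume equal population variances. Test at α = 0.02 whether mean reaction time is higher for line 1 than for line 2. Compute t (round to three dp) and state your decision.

Let group 1 = line 1, group 2 = line 2. H0: μ_1 = μ_2; H1: μ_1 > μ_2 (two-sample pooled-variance t-test, right-tailed).
s_p² = [(19−1)·121² + (18−1)·101²]/(19+18−2) = 12484.4
t = (514 − 460)/√[12484.4·(1/19 + 1/18)] = 1.469
df = n₁ + n₂ − 2 = 35
p-value = P(T ≥ 1.469) ≈ 0.075
Since p ≈ 0.075 > α = 0.02, fail to reject H0; the data do not provide sufficient evidence against H0.

t = 1.469; fail to reject H0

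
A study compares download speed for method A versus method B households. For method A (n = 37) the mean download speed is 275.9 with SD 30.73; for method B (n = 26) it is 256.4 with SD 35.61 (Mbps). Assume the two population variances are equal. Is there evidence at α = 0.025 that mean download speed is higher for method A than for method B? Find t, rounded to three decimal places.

Let group 1 = method A, group 2 = method B. H0: μ_1 = μ_2; H1: μ_1 > μ_2 (two-sample pooled-variance t-test, right-tailed).
s_p² = [(37−1)·30.73² + (26−1)·35.61²]/(37+26−2) = 1077.01
t = (275.9 − 256.4)/√[1077.01·(1/37 + 1/26)] = 2.322
df = n₁ + n₂ − 2 = 61
p-value = P(T ≥ 2.322) ≈ 0.0118
Since p ≈ 0.0118 < α = 0.025, reject H0; the data support H1.

2.322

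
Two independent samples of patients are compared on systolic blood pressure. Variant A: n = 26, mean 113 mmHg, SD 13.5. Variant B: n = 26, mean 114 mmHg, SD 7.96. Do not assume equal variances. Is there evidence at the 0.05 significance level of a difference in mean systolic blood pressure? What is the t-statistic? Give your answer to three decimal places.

Let group 1 = variant A, group 2 = variant B. H0: μ_1 = μ_2; H1: μ_1 ≠ μ_2 (Welch's two-sample t-test, two-sided).
t = (x̄_1 − x̄_2)/√(s_1²/n_1 + s_2²/n_2) = (113 − 114)/√(13.5²/26 + 7.96²/26) = -0.325
Welch–Satterthwaite df ≈ 40.51
Two-sided p-value ≈ 0.747
Since p ≈ 0.747 > α = 0.05, fail to reject H0; the evidence is not statistically significant.

-0.325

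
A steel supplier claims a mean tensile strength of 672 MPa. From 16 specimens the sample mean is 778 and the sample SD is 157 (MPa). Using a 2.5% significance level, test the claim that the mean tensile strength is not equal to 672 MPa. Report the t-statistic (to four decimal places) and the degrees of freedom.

H0: μ = 672; H1: μ ≠ 672 (one-sample t-test, two-sided).
t = (x̄ − μ₀)/(s/√n) = (778 − 672)/(157/√16) = 2.7006
df = n − 1 = 15
Two-sided p-value ≈ 0.016
Since p ≈ 0.016 < α = 0.025, reject H0; the data support H1.

t = 2.7006, df = 15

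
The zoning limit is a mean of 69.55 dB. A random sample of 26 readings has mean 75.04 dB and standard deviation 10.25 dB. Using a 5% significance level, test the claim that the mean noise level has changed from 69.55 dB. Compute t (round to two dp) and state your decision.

t = 2.73; reject H0

H0: μ = 69.55; H1: μ ≠ 69.55 (one-sample t-test, two-sided).
t = (x̄ − μ₀)/(s/√n) = (75.04 − 69.55)/(10.25/√26) = 2.73
df = n − 1 = 25
Two-sided p-value ≈ 0.0114
Since p ≈ 0.0114 < α = 0.05, reject H0; the data support H1.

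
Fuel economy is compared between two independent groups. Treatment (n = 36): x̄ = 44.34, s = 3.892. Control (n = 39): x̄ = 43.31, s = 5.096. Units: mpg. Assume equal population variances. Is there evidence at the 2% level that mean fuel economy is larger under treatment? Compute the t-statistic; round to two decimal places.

Let group 1 = treatment, group 2 = control. H0: μ_1 = μ_2; H1: μ_1 > μ_2 (two-sample pooled-variance t-test, right-tailed).
s_p² = [(36−1)·3.892² + (39−1)·5.096²]/(36+39−2) = 20.7808
t = (44.34 − 43.31)/√[20.7808·(1/36 + 1/39)] = 0.98
df = n₁ + n₂ − 2 = 73
p-value = P(T ≥ 0.98) ≈ 0.166
Since p ≈ 0.166 > α = 0.02, fail to reject H0; the data do not provide sufficient evidence against H0.

0.98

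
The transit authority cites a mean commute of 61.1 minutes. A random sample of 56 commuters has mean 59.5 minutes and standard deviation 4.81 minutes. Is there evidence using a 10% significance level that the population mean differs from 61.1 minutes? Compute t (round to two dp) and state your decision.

H0: μ = 61.1; H1: μ ≠ 61.1 (one-sample t-test, two-sided).
t = (x̄ − μ₀)/(s/√n) = (59.5 − 61.1)/(4.81/√56) = -2.49
df = n − 1 = 55
Two-sided p-value ≈ 0.0159
Since p ≈ 0.0159 < α = 0.1, reject H0; the data support H1.

t = -2.49; reject H0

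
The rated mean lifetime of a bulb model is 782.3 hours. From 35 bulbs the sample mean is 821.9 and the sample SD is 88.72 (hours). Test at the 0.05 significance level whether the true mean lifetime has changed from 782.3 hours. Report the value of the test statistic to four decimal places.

2.6406

H0: μ = 782.3; H1: μ ≠ 782.3 (one-sample t-test, two-sided).
t = (x̄ − μ₀)/(s/√n) = (821.9 − 782.3)/(88.72/√35) = 2.6406
df = n − 1 = 34
Two-sided p-value ≈ 0.012
Since p ≈ 0.012 < α = 0.05, reject H0; the evidence is statistically significant.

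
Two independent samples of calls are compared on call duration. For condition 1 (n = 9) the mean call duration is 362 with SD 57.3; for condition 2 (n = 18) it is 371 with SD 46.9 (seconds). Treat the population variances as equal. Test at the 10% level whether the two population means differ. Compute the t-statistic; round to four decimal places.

-0.4369

Let group 1 = condition 1, group 2 = condition 2. H0: μ_1 = μ_2; H1: μ_1 ≠ μ_2 (two-sample pooled-variance t-test, two-sided).
s_p² = [(9−1)·57.3² + (18−1)·46.9²]/(9+18−2) = 2546.39
t = (362 − 371)/√[2546.39·(1/9 + 1/18)] = -0.4369
df = n₁ + n₂ − 2 = 25
Two-sided p-value ≈ 0.6660
Since p ≈ 0.6660 > α = 0.1, fail to reject H0; the data do not provide sufficient evidence against H0.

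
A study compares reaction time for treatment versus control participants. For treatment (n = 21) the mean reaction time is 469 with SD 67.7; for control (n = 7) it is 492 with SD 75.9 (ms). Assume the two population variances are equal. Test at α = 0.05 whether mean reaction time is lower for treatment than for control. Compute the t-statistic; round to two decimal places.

Let group 1 = treatment, group 2 = control. H0: μ_1 = μ_2; H1: μ_1 < μ_2 (two-sample pooled-variance t-test, left-tailed).
s_p² = [(21−1)·67.7² + (7−1)·75.9²]/(21+7−2) = 4855.03
t = (469 − 492)/√[4855.03·(1/21 + 1/7)] = -0.76
df = n₁ + n₂ − 2 = 26
p-value = P(T ≤ -0.76) ≈ 0.228
Since p ≈ 0.228 > α = 0.05, fail to reject H0; the data do not provide sufficient evidence against H0.

-0.76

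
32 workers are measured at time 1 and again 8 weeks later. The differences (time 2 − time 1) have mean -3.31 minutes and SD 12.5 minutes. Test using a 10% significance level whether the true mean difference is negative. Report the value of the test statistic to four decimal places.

-1.4979

H0: μ_d = 0; H1: μ_d < 0 (paired t-test on the differences, left-tailed).
t = d̄/(s_d/√n) = -3.31/(12.5/√32) = -1.4979
df = n − 1 = 31
p-value = P(T ≤ -1.4979) ≈ 0.0721
Since p ≈ 0.0721 < α = 0.1, reject H0; the data support H1.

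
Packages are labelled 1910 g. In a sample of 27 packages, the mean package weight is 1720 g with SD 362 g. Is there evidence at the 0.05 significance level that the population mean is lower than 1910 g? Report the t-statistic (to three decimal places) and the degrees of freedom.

t = -2.727, df = 26

H0: μ = 1910; H1: μ < 1910 (one-sample t-test, left-tailed).
t = (x̄ − μ₀)/(s/√n) = (1720 − 1910)/(362/√27) = -2.727
df = n − 1 = 26
p-value = P(T ≤ -2.727) ≈ 0.006
Since p ≈ 0.006 < α = 0.05, reject H0; the data support H1.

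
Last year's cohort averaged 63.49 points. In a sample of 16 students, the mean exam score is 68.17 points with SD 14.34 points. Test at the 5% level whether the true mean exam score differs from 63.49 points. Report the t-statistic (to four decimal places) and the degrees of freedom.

t = 1.3054, df = 15

H0: μ = 63.49; H1: μ ≠ 63.49 (one-sample t-test, two-sided).
t = (x̄ − μ₀)/(s/√n) = (68.17 − 63.49)/(14.34/√16) = 1.3054
df = n − 1 = 15
Two-sided p-value ≈ 0.2114
Since p ≈ 0.2114 > α = 0.05, fail to reject H0; the data do not provide sufficient evidence against H0.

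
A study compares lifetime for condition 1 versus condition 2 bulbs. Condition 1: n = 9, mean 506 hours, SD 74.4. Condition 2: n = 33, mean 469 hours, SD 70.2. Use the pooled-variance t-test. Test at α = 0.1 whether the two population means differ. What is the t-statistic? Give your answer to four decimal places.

Let group 1 = condition 1, group 2 = condition 2. H0: μ_1 = μ_2; H1: μ_1 ≠ μ_2 (two-sample pooled-variance t-test, two-sided).
s_p² = [(9−1)·74.4² + (33−1)·70.2²]/(9+33−2) = 5049.5
t = (506 − 469)/√[5049.5·(1/9 + 1/33)] = 1.3846
df = n₁ + n₂ − 2 = 40
Two-sided p-value ≈ 0.174
Since p ≈ 0.174 > α = 0.1, fail to reject H0; the evidence is not statistically significant.

1.3846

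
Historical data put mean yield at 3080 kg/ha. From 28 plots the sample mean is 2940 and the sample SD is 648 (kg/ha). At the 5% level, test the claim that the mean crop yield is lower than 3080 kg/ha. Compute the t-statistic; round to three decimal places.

H0: μ = 3080; H1: μ < 3080 (one-sample t-test, left-tailed).
t = (x̄ − μ₀)/(s/√n) = (2940 − 3080)/(648/√28) = -1.143
df = n − 1 = 27
p-value = P(T ≤ -1.143) ≈ 0.131
Since p ≈ 0.131 > α = 0.05, fail to reject H0; the evidence is not statistically significant.

-1.143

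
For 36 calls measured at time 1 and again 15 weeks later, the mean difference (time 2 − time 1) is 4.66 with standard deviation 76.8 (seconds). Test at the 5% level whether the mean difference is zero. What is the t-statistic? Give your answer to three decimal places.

0.364

H0: μ_d = 0; H1: μ_d ≠ 0 (paired t-test on the differences, two-sided).
t = d̄/(s_d/√n) = 4.66/(76.8/√36) = 0.364
df = n − 1 = 35
Two-sided p-value ≈ 0.718
Since p ≈ 0.718 > α = 0.05, fail to reject H0; the data do not provide sufficient evidence against H0.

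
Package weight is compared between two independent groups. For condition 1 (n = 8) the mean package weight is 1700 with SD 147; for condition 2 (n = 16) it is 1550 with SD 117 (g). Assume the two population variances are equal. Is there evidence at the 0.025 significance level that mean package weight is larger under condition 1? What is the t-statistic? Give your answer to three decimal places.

Let group 1 = condition 1, group 2 = condition 2. H0: μ_1 = μ_2; H1: μ_1 > μ_2 (two-sample pooled-variance t-test, right-tailed).
s_p² = [(8−1)·147² + (16−1)·117²]/(8+16−2) = 16209
t = (1700 − 1550)/√[16209·(1/8 + 1/16)] = 2.721
df = n₁ + n₂ − 2 = 22
p-value = P(T ≥ 2.721) ≈ 0.006
Since p ≈ 0.006 < α = 0.025, reject H0; the evidence is statistically significant.

2.721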